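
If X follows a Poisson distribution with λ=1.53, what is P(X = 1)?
0.331300

We have X ~ Poisson(λ=1.53).

For a Poisson distribution, the PMF gives us the probability of each outcome.

Using the PMF formula:
P(X = 1) = 0.331300

Rounded to 4 decimal places: 0.3313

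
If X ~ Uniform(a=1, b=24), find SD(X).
6.6395

We have X ~ Uniform(a=1, b=24).

For a Uniform distribution with a=1, b=24:
σ = √Var(X) = 6.6395

The standard deviation is the square root of the variance.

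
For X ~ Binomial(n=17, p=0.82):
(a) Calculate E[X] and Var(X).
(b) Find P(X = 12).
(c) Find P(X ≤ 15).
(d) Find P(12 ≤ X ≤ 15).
(a) E[X] = 13.9400, Var(X) = 2.5092
(b) P(X = 12) = 0.108064
(c) P(X ≤ 15) = 0.837874
(d) P(12 ≤ X ≤ 15) = 0.768390

We have X ~ Binomial(n=17, p=0.82).

(a) Moments:
E[X] = 13.9400
Var(X) = 2.5092
σ = √Var(X) = 1.5840

(b) Point probability using PMF:
P(X = 12) = 0.108064

(c) Cumulative probability using CDF:
P(X ≤ 15) = F(15) = 0.837874

(d) Range probability:
P(12 ≤ X ≤ 15) = P(X ≤ 15) - P(X ≤ 11)
                   = F(15) - F(11)
                   = 0.837874 - 0.069484
                   = 0.768390

This means approximately 76.8% of outcomes fall in the interval [12, 15].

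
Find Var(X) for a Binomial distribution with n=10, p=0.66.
2.2440

We have X ~ Binomial(n=10, p=0.66).

For a Binomial distribution with n=10, p=0.66:
Var(X) = 2.2440

The variance measures the spread of the distribution around the mean.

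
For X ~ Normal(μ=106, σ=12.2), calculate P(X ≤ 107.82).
0.559294

We have X ~ Normal(μ=106, σ=12.2).

The CDF gives us P(X ≤ k).

Using the CDF:
P(X ≤ 107.82) = 0.559294

This means there's approximately a 55.9% chance that X is at most 107.82.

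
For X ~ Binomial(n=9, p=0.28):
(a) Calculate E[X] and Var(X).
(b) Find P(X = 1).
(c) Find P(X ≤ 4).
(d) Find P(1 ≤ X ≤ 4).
(a) E[X] = 2.5200, Var(X) = 1.8144
(b) P(X = 1) = 0.181995
(c) P(X ≤ 4) = 0.923842
(d) P(1 ≤ X ≤ 4) = 0.871843

We have X ~ Binomial(n=9, p=0.28).

(a) Moments:
E[X] = 2.5200
Var(X) = 1.8144
σ = √Var(X) = 1.3470

(b) Point probability using PMF:
P(X = 1) = 0.181995

(c) Cumulative probability using CDF:
P(X ≤ 4) = F(4) = 0.923842

(d) Range probability:
P(1 ≤ X ≤ 4) = P(X ≤ 4) - P(X ≤ 0)
                   = F(4) - F(0)
                   = 0.923842 - 0.051999
                   = 0.871843

This means approximately 87.2% of outcomes fall in the interval [1, 4].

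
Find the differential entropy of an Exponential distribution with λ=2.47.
0.0958 nats

We have X ~ Exponential(λ=2.47).

The differential entropy measures the uncertainty or information content of the distribution.

For an Exponential distribution with λ=2.47:
h(X) = 0.0958 nats

(In bits, this would be 0.1382 bits.)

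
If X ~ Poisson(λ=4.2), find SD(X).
2.0494

We have X ~ Poisson(λ=4.2).

For a Poisson distribution with λ=4.2:
σ = √Var(X) = 2.0494

The standard deviation is the square root of the variance.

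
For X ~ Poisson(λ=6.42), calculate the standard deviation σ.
2.5338

We have X ~ Poisson(λ=6.42).

For a Poisson distribution with λ=6.42:
σ = √Var(X) = 2.5338

The standard deviation is the square root of the variance.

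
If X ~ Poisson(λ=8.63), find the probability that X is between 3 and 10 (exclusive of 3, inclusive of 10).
0.721339

We have X ~ Poisson(λ=8.63).

To find P(3 < X ≤ 10), we use:
P(3 < X ≤ 10) = P(X ≤ 10) - P(X ≤ 3)
                 = F(10) - F(3)
                 = 0.748851 - 0.027513
                 = 0.721339

So there's approximately a 72.1% chance that X falls in this range.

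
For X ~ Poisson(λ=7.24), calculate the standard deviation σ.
2.6907

We have X ~ Poisson(λ=7.24).

For a Poisson distribution with λ=7.24:
σ = √Var(X) = 2.6907

The standard deviation is the square root of the variance.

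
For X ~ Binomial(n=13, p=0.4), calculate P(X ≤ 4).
0.353042

We have X ~ Binomial(n=13, p=0.4).

The CDF gives us P(X ≤ k).

Using the CDF:
P(X ≤ 4) = 0.353042

This means there's approximately a 35.3% chance that X is at most 4.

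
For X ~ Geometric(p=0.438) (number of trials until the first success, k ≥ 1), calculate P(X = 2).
0.246156

We have X ~ Geometric(p=0.438) (number of trials until the first success, k ≥ 1).

For a Geometric distribution, the PMF gives us the probability of each outcome.

Using the PMF formula:
P(X = 2) = 0.246156

Rounded to 4 decimal places: 0.2462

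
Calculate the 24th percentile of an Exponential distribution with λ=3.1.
0.0885

We have X ~ Exponential(λ=3.1).

We want to find x such that P(X ≤ x) = 0.24.

This is the 24th percentile, which means 24% of values fall below this point.

Using the inverse CDF (quantile function):
x = F⁻¹(0.24) = 0.0885

Verification: P(X ≤ 0.0885) = 0.24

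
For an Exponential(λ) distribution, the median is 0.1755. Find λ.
λ = 3.9496

For X ~ Exponential(λ), the CDF is F(x) = 1 - e^(-λx).
The median m satisfies F(m) = 0.5:
1 - e^(-λm) = 0.5
e^(-λm) = 0.5
λm = ln(2)
m = ln(2) / λ

Given m = 0.1755:
λ = ln(2) / 0.1755 = 0.693147 / 0.1755 = 3.9496

Verification: ln(2) / 3.9496 = 0.1755 ✓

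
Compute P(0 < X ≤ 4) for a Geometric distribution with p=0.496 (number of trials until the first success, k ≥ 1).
0.935476

We have X ~ Geometric(p=0.496) (number of trials until the first success, k ≥ 1).

To find P(0 < X ≤ 4), we use:
P(0 < X ≤ 4) = P(X ≤ 4) - P(X ≤ 0)
                 = F(4) - F(0)
                 = 0.935476 - 0.000000
                 = 0.935476

So there's approximately a 93.5% chance that X falls in this range.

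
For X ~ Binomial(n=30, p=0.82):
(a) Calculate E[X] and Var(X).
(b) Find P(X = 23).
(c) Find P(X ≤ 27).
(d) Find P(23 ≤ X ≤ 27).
(a) E[X] = 24.6000, Var(X) = 4.4280
(b) P(X = 23) = 0.129826
(c) P(X ≤ 27) = 0.925875
(d) P(23 ≤ X ≤ 27) = 0.767664

We have X ~ Binomial(n=30, p=0.82).

(a) Moments:
E[X] = 24.6000
Var(X) = 4.4280
σ = √Var(X) = 2.1043

(b) Point probability using PMF:
P(X = 23) = 0.129826

(c) Cumulative probability using CDF:
P(X ≤ 27) = F(27) = 0.925875

(d) Range probability:
P(23 ≤ X ≤ 27) = P(X ≤ 27) - P(X ≤ 22)
                   = F(27) - F(22)
                   = 0.925875 - 0.158212
                   = 0.767664

This means approximately 76.8% of outcomes fall in the interval [23, 27].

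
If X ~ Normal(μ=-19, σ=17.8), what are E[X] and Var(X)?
E[X] = -19.0000, Var(X) = 316.8400

We have X ~ Normal(μ=-19, σ=17.8).

For a Normal distribution with μ=-19, σ=17.8:

Expected value:
E[X] = -19.0000

Variance:
Var(X) = 316.8400

Standard deviation:
σ = √Var(X) = 17.8000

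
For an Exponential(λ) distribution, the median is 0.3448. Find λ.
λ = 2.0103

For X ~ Exponential(λ), the CDF is F(x) = 1 - e^(-λx).
The median m satisfies F(m) = 0.5:
1 - e^(-λm) = 0.5
e^(-λm) = 0.5
λm = ln(2)
m = ln(2) / λ

Given m = 0.3448:
λ = ln(2) / 0.3448 = 0.693147 / 0.3448 = 2.0103

Verification: ln(2) / 2.0103 = 0.3448 ✓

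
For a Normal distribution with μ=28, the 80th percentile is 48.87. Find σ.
σ = 24.7974

For X ~ Normal(μ, σ), the p-th percentile satisfies x = μ + z_p × σ,
where z_p = Φ⁻¹(p) is the standard normal quantile.

Step 1: z_{0.8} = Φ⁻¹(0.8) = 0.8416

Step 2: Solve for σ:
48.87 = 28 + 0.8416 × σ
σ = (48.87 - 28) / 0.8416
σ = 20.87 / 0.8416
σ = 24.7974

Verification: μ + z × σ = 28 + 0.8416 × 24.7974 = 48.87 ✓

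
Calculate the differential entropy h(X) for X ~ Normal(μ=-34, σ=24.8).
4.6298 nats

We have X ~ Normal(μ=-34, σ=24.8).

The differential entropy measures the uncertainty or information content of the distribution.

For a Normal distribution with μ=-34, σ=24.8:
h(X) = 4.6298 nats

(In bits, this would be 6.6794 bits.)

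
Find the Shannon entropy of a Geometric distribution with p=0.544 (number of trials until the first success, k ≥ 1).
1.2670 nats

We have X ~ Geometric(p=0.544) (number of trials until the first success, k ≥ 1).

The Shannon entropy measures the uncertainty or information content of the distribution.

For a Geometric distribution with p=0.544 (number of trials until the first success, k ≥ 1):
H(X) = 1.2670 nats

(In bits, this would be 1.8280 bits.)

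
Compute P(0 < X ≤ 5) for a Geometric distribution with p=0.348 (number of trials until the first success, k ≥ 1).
0.882175

We have X ~ Geometric(p=0.348) (number of trials until the first success, k ≥ 1).

To find P(0 < X ≤ 5), we use:
P(0 < X ≤ 5) = P(X ≤ 5) - P(X ≤ 0)
                 = F(5) - F(0)
                 = 0.882175 - 0.000000
                 = 0.882175

So there's approximately a 88.2% chance that X falls in this range.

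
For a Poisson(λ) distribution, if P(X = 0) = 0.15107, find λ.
λ = 1.8900

For a Poisson(λ) distribution, the PMF at 0 is:
P(X = 0) = λ^0 e^(-λ) / 0! = e^(-λ)

Given P(X = 0) = 0.15107:
e^(-λ) = 0.15107
-λ = ln(0.15107)
λ = -ln(0.15107) = 1.8900

Verification: e^(-1.8900) = 0.15107 ✓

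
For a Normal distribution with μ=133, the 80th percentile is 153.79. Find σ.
σ = 24.7023

For X ~ Normal(μ, σ), the p-th percentile satisfies x = μ + z_p × σ,
where z_p = Φ⁻¹(p) is the standard normal quantile.

Step 1: z_{0.8} = Φ⁻¹(0.8) = 0.8416

Step 2: Solve for σ:
153.79 = 133 + 0.8416 × σ
σ = (153.79 - 133) / 0.8416
σ = 20.79 / 0.8416
σ = 24.7023

Verification: μ + z × σ = 133 + 0.8416 × 24.7023 = 153.79 ✓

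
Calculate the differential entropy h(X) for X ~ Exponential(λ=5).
-0.6094 nats

We have X ~ Exponential(λ=5).

The differential entropy measures the uncertainty or information content of the distribution.

For an Exponential distribution with λ=5:
h(X) = -0.6094 nats

(In bits, this would be -0.8792 bits.)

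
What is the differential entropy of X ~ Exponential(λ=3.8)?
-0.3350 nats

We have X ~ Exponential(λ=3.8).

The differential entropy measures the uncertainty or information content of the distribution.

For an Exponential distribution with λ=3.8:
h(X) = -0.3350 nats

(In bits, this would be -0.4833 bits.)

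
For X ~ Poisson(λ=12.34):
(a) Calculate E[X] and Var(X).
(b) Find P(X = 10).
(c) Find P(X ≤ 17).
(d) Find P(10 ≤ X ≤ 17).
(a) E[X] = 12.3400, Var(X) = 12.3400
(b) P(X = 10) = 0.098672
(c) P(X ≤ 17) = 0.923068
(d) P(10 ≤ X ≤ 17) = 0.709119

We have X ~ Poisson(λ=12.34).

(a) Moments:
E[X] = 12.3400
Var(X) = 12.3400
σ = √Var(X) = 3.5128

(b) Point probability using PMF:
P(X = 10) = 0.098672

(c) Cumulative probability using CDF:
P(X ≤ 17) = F(17) = 0.923068

(d) Range probability:
P(10 ≤ X ≤ 17) = P(X ≤ 17) - P(X ≤ 9)
                   = F(17) - F(9)
                   = 0.923068 - 0.213949
                   = 0.709119

This means approximately 70.9% of outcomes fall in the interval [10, 17].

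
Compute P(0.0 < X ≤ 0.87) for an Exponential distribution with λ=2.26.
0.860012

We have X ~ Exponential(λ=2.26).

To find P(0.0 < X ≤ 0.87), we use:
P(0.0 < X ≤ 0.87) = P(X ≤ 0.87) - P(X ≤ 0.0)
                 = F(0.87) - F(0.0)
                 = 0.860012 - 0.000000
                 = 0.860012

So there's approximately a 86.0% chance that X falls in this range.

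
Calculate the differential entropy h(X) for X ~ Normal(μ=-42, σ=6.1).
3.2272 nats

We have X ~ Normal(μ=-42, σ=6.1).

The differential entropy measures the uncertainty or information content of the distribution.

For a Normal distribution with μ=-42, σ=6.1:
h(X) = 3.2272 nats

(In bits, this would be 4.6559 bits.)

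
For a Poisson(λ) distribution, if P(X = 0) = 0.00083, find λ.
λ = 7.0941

For a Poisson(λ) distribution, the PMF at 0 is:
P(X = 0) = λ^0 e^(-λ) / 0! = e^(-λ)

Given P(X = 0) = 0.00083:
e^(-λ) = 0.00083
-λ = ln(0.00083)
λ = -ln(0.00083) = 7.0941

Verification: e^(-7.0941) = 0.00083 ✓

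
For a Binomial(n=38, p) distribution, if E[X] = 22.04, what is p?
p = 0.58

For a Binomial(n, p) distribution:
E[X] = n × p

Given n = 38 and E[X] = 22.04:
22.04 = 38 × p
p = 22.04 / 38 = 0.58

Verification: Binomial(38, 0.58) has E[X] = 22.04 ✓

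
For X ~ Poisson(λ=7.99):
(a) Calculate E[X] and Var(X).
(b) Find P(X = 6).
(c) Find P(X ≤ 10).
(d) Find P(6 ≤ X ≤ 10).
(a) E[X] = 7.9900, Var(X) = 7.9900
(b) P(X = 6) = 0.122443
(c) P(X ≤ 10) = 0.816877
(d) P(6 ≤ X ≤ 10) = 0.624723

We have X ~ Poisson(λ=7.99).

(a) Moments:
E[X] = 7.9900
Var(X) = 7.9900
σ = √Var(X) = 2.8267

(b) Point probability using PMF:
P(X = 6) = 0.122443

(c) Cumulative probability using CDF:
P(X ≤ 10) = F(10) = 0.816877

(d) Range probability:
P(6 ≤ X ≤ 10) = P(X ≤ 10) - P(X ≤ 5)
                   = F(10) - F(5)
                   = 0.816877 - 0.192154
                   = 0.624723

This means approximately 62.5% of outcomes fall in the interval [6, 10].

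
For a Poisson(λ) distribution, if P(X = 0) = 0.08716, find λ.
λ = 2.4400

For a Poisson(λ) distribution, the PMF at 0 is:
P(X = 0) = λ^0 e^(-λ) / 0! = e^(-λ)

Given P(X = 0) = 0.08716:
e^(-λ) = 0.08716
-λ = ln(0.08716)
λ = -ln(0.08716) = 2.4400

Verification: e^(-2.4400) = 0.08716 ✓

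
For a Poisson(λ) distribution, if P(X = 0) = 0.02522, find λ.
λ = 3.6801

For a Poisson(λ) distribution, the PMF at 0 is:
P(X = 0) = λ^0 e^(-λ) / 0! = e^(-λ)

Given P(X = 0) = 0.02522:
e^(-λ) = 0.02522
-λ = ln(0.02522)
λ = -ln(0.02522) = 3.6801

Verification: e^(-3.6801) = 0.02522 ✓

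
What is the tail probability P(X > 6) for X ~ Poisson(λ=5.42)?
0.301443

We have X ~ Poisson(λ=5.42).

P(X > 6) = 1 - P(X ≤ 6)
                = 1 - F(6)
                = 1 - 0.698557
                = 0.301443

So there's approximately a 30.1% chance that X exceeds 6.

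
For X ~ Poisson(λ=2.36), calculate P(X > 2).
0.419807

We have X ~ Poisson(λ=2.36).

P(X > 2) = 1 - P(X ≤ 2)
                = 1 - F(2)
                = 1 - 0.580193
                = 0.419807

So there's approximately a 42.0% chance that X exceeds 2.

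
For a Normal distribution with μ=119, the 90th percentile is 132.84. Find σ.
σ = 10.7994

For X ~ Normal(μ, σ), the p-th percentile satisfies x = μ + z_p × σ,
where z_p = Φ⁻¹(p) is the standard normal quantile.

Step 1: z_{0.9} = Φ⁻¹(0.9) = 1.2816

Step 2: Solve for σ:
132.84 = 119 + 1.2816 × σ
σ = (132.84 - 119) / 1.2816
σ = 13.84 / 1.2816
σ = 10.7994

Verification: μ + z × σ = 119 + 1.2816 × 10.7994 = 132.84 ✓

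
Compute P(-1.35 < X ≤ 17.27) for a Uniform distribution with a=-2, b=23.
0.744800

We have X ~ Uniform(a=-2, b=23).

To find P(-1.35 < X ≤ 17.27), we use:
P(-1.35 < X ≤ 17.27) = P(X ≤ 17.27) - P(X ≤ -1.35)
                 = F(17.27) - F(-1.35)
                 = 0.770800 - 0.026000
                 = 0.744800

So there's approximately a 74.5% chance that X falls in this range.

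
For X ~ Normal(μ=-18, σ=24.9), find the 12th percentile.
-47.2572

We have X ~ Normal(μ=-18, σ=24.9).

We want to find x such that P(X ≤ x) = 0.12.

This is the 12th percentile, which means 12% of values fall below this point.

Using the inverse CDF (quantile function):
x = F⁻¹(0.12) = -47.2572

Verification: P(X ≤ -47.2572) = 0.12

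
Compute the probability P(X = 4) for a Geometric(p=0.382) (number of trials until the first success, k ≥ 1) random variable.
0.090163

We have X ~ Geometric(p=0.382) (number of trials until the first success, k ≥ 1).

For a Geometric distribution, the PMF gives us the probability of each outcome.

Using the PMF formula:
P(X = 4) = 0.090163

Rounded to 4 decimal places: 0.0902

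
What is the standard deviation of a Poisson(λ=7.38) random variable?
2.7166

We have X ~ Poisson(λ=7.38).

For a Poisson distribution with λ=7.38:
σ = √Var(X) = 2.7166

The standard deviation is the square root of the variance.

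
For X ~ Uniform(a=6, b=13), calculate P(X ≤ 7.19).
0.170000

We have X ~ Uniform(a=6, b=13).

The CDF gives us P(X ≤ k).

Using the CDF:
P(X ≤ 7.19) = 0.170000

This means there's approximately a 17.0% chance that X is at most 7.19.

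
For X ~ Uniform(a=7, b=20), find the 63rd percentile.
15.1900

We have X ~ Uniform(a=7, b=20).

We want to find x such that P(X ≤ x) = 0.63.

This is the 63rd percentile, which means 63% of values fall below this point.

Using the inverse CDF (quantile function):
x = F⁻¹(0.63) = 15.1900

Verification: P(X ≤ 15.1900) = 0.63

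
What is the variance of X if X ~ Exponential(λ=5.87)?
0.0290

We have X ~ Exponential(λ=5.87).

For an Exponential distribution with λ=5.87:
Var(X) = 0.0290

The variance measures the spread of the distribution around the mean.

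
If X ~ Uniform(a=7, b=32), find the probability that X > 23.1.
0.356000

We have X ~ Uniform(a=7, b=32).

P(X > 23.1) = 1 - P(X ≤ 23.1)
                = 1 - F(23.1)
                = 1 - 0.644000
                = 0.356000

So there's approximately a 35.6% chance that X exceeds 23.1.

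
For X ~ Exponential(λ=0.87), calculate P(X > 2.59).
0.105052

We have X ~ Exponential(λ=0.87).

P(X > 2.59) = 1 - P(X ≤ 2.59)
                = 1 - F(2.59)
                = 1 - 0.894948
                = 0.105052

So there's approximately a 10.5% chance that X exceeds 2.59.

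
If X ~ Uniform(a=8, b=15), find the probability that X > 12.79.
0.315714

We have X ~ Uniform(a=8, b=15).

P(X > 12.79) = 1 - P(X ≤ 12.79)
                = 1 - F(12.79)
                = 1 - 0.684286
                = 0.315714

So there's approximately a 31.6% chance that X exceeds 12.79.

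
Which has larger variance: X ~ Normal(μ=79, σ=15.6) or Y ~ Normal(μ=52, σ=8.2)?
X has larger variance (243.3600 > 67.2400)

Compute the variance for each distribution:

X ~ Normal(μ=79, σ=15.6):
Var(X) = 243.3600

Y ~ Normal(μ=52, σ=8.2):
Var(Y) = 67.2400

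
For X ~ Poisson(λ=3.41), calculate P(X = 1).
0.112670

We have X ~ Poisson(λ=3.41).

For a Poisson distribution, the PMF gives us the probability of each outcome.

Using the PMF formula:
P(X = 1) = 0.112670

Rounded to 4 decimal places: 0.1127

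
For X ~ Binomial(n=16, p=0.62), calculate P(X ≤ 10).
0.609360

We have X ~ Binomial(n=16, p=0.62).

The CDF gives us P(X ≤ k).

Using the CDF:
P(X ≤ 10) = 0.609360

This means there's approximately a 60.9% chance that X is at most 10.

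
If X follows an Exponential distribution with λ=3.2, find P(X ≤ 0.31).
0.629166

We have X ~ Exponential(λ=3.2).

The CDF gives us P(X ≤ k).

Using the CDF:
P(X ≤ 0.31) = 0.629166

This means there's approximately a 62.9% chance that X is at most 0.31.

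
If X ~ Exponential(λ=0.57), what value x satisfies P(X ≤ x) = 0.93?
4.6654

We have X ~ Exponential(λ=0.57).

We want to find x such that P(X ≤ x) = 0.93.

This is the 93rd percentile, which means 93% of values fall below this point.

Using the inverse CDF (quantile function):
x = F⁻¹(0.93) = 4.6654

Verification: P(X ≤ 4.6654) = 0.93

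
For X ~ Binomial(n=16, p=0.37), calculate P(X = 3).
0.069859

We have X ~ Binomial(n=16, p=0.37).

For a Binomial distribution, the PMF gives us the probability of each outcome.

Using the PMF formula:
P(X = 3) = 0.069859

Rounded to 4 decimal places: 0.0699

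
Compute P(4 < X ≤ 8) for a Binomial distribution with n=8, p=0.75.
0.886185

We have X ~ Binomial(n=8, p=0.75).

To find P(4 < X ≤ 8), we use:
P(4 < X ≤ 8) = P(X ≤ 8) - P(X ≤ 4)
                 = F(8) - F(4)
                 = 1.000000 - 0.113815
                 = 0.886185

So there's approximately a 88.6% chance that X falls in this range.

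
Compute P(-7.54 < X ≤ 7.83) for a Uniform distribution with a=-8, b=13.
0.731905

We have X ~ Uniform(a=-8, b=13).

To find P(-7.54 < X ≤ 7.83), we use:
P(-7.54 < X ≤ 7.83) = P(X ≤ 7.83) - P(X ≤ -7.54)
                 = F(7.83) - F(-7.54)
                 = 0.753810 - 0.021905
                 = 0.731905

So there's approximately a 73.2% chance that X falls in this range.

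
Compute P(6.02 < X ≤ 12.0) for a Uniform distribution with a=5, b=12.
0.854286

We have X ~ Uniform(a=5, b=12).

To find P(6.02 < X ≤ 12.0), we use:
P(6.02 < X ≤ 12.0) = P(X ≤ 12.0) - P(X ≤ 6.02)
                 = F(12.0) - F(6.02)
                 = 1.000000 - 0.145714
                 = 0.854286

So there's approximately a 85.4% chance that X falls in this range.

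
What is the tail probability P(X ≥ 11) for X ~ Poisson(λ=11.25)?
0.569594

We have X ~ Poisson(λ=11.25).

For discrete distributions, P(X ≥ 11) = 1 - P(X ≤ 10).

P(X ≤ 10) = 0.430406
P(X ≥ 11) = 1 - 0.430406 = 0.569594

So there's approximately a 57.0% chance that X is at least 11.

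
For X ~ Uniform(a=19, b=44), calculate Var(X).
52.0833

We have X ~ Uniform(a=19, b=44).

For a Uniform distribution with a=19, b=44:
Var(X) = 52.0833

The variance measures the spread of the distribution around the mean.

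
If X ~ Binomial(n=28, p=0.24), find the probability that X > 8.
0.211165

We have X ~ Binomial(n=28, p=0.24).

P(X > 8) = 1 - P(X ≤ 8)
                = 1 - F(8)
                = 1 - 0.788835
                = 0.211165

So there's approximately a 21.1% chance that X exceeds 8.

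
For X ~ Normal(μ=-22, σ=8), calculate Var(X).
64.0000

We have X ~ Normal(μ=-22, σ=8).

For a Normal distribution with μ=-22, σ=8:
Var(X) = 64.0000

The variance measures the spread of the distribution around the mean.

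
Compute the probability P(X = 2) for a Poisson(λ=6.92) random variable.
0.023652

We have X ~ Poisson(λ=6.92).

For a Poisson distribution, the PMF gives us the probability of each outcome.

Using the PMF formula:
P(X = 2) = 0.023652

Rounded to 4 decimal places: 0.0237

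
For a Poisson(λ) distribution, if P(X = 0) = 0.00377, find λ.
λ = 5.5807

For a Poisson(λ) distribution, the PMF at 0 is:
P(X = 0) = λ^0 e^(-λ) / 0! = e^(-λ)

Given P(X = 0) = 0.00377:
e^(-λ) = 0.00377
-λ = ln(0.00377)
λ = -ln(0.00377) = 5.5807

Verification: e^(-5.5807) = 0.00377 ✓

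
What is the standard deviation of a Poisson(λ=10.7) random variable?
3.2711

We have X ~ Poisson(λ=10.7).

For a Poisson distribution with λ=10.7:
σ = √Var(X) = 3.2711

The standard deviation is the square root of the variance.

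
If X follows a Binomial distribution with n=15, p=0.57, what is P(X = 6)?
0.086272

We have X ~ Binomial(n=15, p=0.57).

For a Binomial distribution, the PMF gives us the probability of each outcome.

Using the PMF formula:
P(X = 6) = 0.086272

Rounded to 4 decimal places: 0.0863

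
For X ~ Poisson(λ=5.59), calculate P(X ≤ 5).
0.513559

We have X ~ Poisson(λ=5.59).

The CDF gives us P(X ≤ k).

Using the CDF:
P(X ≤ 5) = 0.513559

This means there's approximately a 51.4% chance that X is at most 5.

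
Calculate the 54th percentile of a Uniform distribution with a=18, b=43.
31.5000

We have X ~ Uniform(a=18, b=43).

We want to find x such that P(X ≤ x) = 0.54.

This is the 54th percentile, which means 54% of values fall below this point.

Using the inverse CDF (quantile function):
x = F⁻¹(0.54) = 31.5000

Verification: P(X ≤ 31.5000) = 0.54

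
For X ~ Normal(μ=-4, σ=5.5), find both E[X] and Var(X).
E[X] = -4.0000, Var(X) = 30.2500

We have X ~ Normal(μ=-4, σ=5.5).

For a Normal distribution with μ=-4, σ=5.5:

Expected value:
E[X] = -4.0000

Variance:
Var(X) = 30.2500

Standard deviation:
σ = √Var(X) = 5.5000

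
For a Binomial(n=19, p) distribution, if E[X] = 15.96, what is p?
p = 0.84

For a Binomial(n, p) distribution:
E[X] = n × p

Given n = 19 and E[X] = 15.96:
15.96 = 19 × p
p = 15.96 / 19 = 0.84

Verification: Binomial(19, 0.84) has E[X] = 15.96 ✓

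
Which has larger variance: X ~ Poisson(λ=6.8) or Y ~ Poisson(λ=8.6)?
Y has larger variance (8.6000 > 6.8000)

Compute the variance for each distribution:

X ~ Poisson(λ=6.8):
Var(X) = 6.8000

Y ~ Poisson(λ=8.6):
Var(Y) = 8.6000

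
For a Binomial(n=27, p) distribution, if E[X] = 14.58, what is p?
p = 0.54

For a Binomial(n, p) distribution:
E[X] = n × p

Given n = 27 and E[X] = 14.58:
14.58 = 27 × p
p = 14.58 / 27 = 0.54

Verification: Binomial(27, 0.54) has E[X] = 14.58 ✓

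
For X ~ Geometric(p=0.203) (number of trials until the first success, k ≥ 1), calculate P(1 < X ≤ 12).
0.731310

We have X ~ Geometric(p=0.203) (number of trials until the first success, k ≥ 1).

To find P(1 < X ≤ 12), we use:
P(1 < X ≤ 12) = P(X ≤ 12) - P(X ≤ 1)
                 = F(12) - F(1)
                 = 0.934310 - 0.203000
                 = 0.731310

So there's approximately a 73.1% chance that X falls in this range.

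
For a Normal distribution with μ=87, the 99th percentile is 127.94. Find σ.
σ = 17.5984

For X ~ Normal(μ, σ), the p-th percentile satisfies x = μ + z_p × σ,
where z_p = Φ⁻¹(p) is the standard normal quantile.

Step 1: z_{0.99} = Φ⁻¹(0.99) = 2.3263

Step 2: Solve for σ:
127.94 = 87 + 2.3263 × σ
σ = (127.94 - 87) / 2.3263
σ = 40.94 / 2.3263
σ = 17.5984

Verification: μ + z × σ = 87 + 2.3263 × 17.5984 = 127.94 ✓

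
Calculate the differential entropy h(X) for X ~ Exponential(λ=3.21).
-0.1663 nats

We have X ~ Exponential(λ=3.21).

The differential entropy measures the uncertainty or information content of the distribution.

For an Exponential distribution with λ=3.21:
h(X) = -0.1663 nats

(In bits, this would be -0.2399 bits.)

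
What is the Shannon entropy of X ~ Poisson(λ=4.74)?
2.1764 nats

We have X ~ Poisson(λ=4.74).

The Shannon entropy measures the uncertainty or information content of the distribution.

For a Poisson distribution with λ=4.74:
H(X) = 2.1764 nats

(In bits, this would be 3.1399 bits.)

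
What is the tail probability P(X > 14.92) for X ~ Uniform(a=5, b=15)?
0.008000

We have X ~ Uniform(a=5, b=15).

P(X > 14.92) = 1 - P(X ≤ 14.92)
                = 1 - F(14.92)
                = 1 - 0.992000
                = 0.008000

So there's approximately a 0.8% chance that X exceeds 14.92.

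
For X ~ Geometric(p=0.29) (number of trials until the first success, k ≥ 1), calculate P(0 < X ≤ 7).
0.909049

We have X ~ Geometric(p=0.29) (number of trials until the first success, k ≥ 1).

To find P(0 < X ≤ 7), we use:
P(0 < X ≤ 7) = P(X ≤ 7) - P(X ≤ 0)
                 = F(7) - F(0)
                 = 0.909049 - 0.000000
                 = 0.909049

So there's approximately a 90.9% chance that X falls in this range.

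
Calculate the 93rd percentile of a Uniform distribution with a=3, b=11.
10.4400

We have X ~ Uniform(a=3, b=11).

We want to find x such that P(X ≤ x) = 0.93.

This is the 93rd percentile, which means 93% of values fall below this point.

Using the inverse CDF (quantile function):
x = F⁻¹(0.93) = 10.4400

Verification: P(X ≤ 10.4400) = 0.93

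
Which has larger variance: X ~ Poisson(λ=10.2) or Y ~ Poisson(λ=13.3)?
Y has larger variance (13.3000 > 10.2000)

Compute the variance for each distribution:

X ~ Poisson(λ=10.2):
Var(X) = 10.2000

Y ~ Poisson(λ=13.3):
Var(Y) = 13.3000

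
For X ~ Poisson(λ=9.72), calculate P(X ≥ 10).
0.506587

We have X ~ Poisson(λ=9.72).

For discrete distributions, P(X ≥ 10) = 1 - P(X ≤ 9).

P(X ≤ 9) = 0.493413
P(X ≥ 10) = 1 - 0.493413 = 0.506587

So there's approximately a 50.7% chance that X is at least 10.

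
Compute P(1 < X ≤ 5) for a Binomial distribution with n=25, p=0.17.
0.699489

We have X ~ Binomial(n=25, p=0.17).

To find P(1 < X ≤ 5), we use:
P(1 < X ≤ 5) = P(X ≤ 5) - P(X ≤ 1)
                 = F(5) - F(1)
                 = 0.757531 - 0.058041
                 = 0.699489

So there's approximately a 69.9% chance that X falls in this range.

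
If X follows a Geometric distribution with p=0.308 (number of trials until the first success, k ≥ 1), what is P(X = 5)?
0.070628

We have X ~ Geometric(p=0.308) (number of trials until the first success, k ≥ 1).

For a Geometric distribution, the PMF gives us the probability of each outcome.

Using the PMF formula:
P(X = 5) = 0.070628

Rounded to 4 decimal places: 0.0706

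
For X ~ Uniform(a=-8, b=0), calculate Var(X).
5.3333

We have X ~ Uniform(a=-8, b=0).

For a Uniform distribution with a=-8, b=0:
Var(X) = 5.3333

The variance measures the spread of the distribution around the mean.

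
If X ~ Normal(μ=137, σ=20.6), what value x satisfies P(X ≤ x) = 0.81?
155.0847

We have X ~ Normal(μ=137, σ=20.6).

We want to find x such that P(X ≤ x) = 0.81.

This is the 81st percentile, which means 81% of values fall below this point.

Using the inverse CDF (quantile function):
x = F⁻¹(0.81) = 155.0847

Verification: P(X ≤ 155.0847) = 0.81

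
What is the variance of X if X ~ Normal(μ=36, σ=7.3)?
53.2900

We have X ~ Normal(μ=36, σ=7.3).

For a Normal distribution with μ=36, σ=7.3:
Var(X) = 53.2900

The variance measures the spread of the distribution around the mean.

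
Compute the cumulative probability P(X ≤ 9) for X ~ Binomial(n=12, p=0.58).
0.935802

We have X ~ Binomial(n=12, p=0.58).

The CDF gives us P(X ≤ k).

Using the CDF:
P(X ≤ 9) = 0.935802

This means there's approximately a 93.6% chance that X is at most 9.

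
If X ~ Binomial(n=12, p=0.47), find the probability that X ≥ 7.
0.308896

We have X ~ Binomial(n=12, p=0.47).

For discrete distributions, P(X ≥ 7) = 1 - P(X ≤ 6).

P(X ≤ 6) = 0.691104
P(X ≥ 7) = 1 - 0.691104 = 0.308896

So there's approximately a 30.9% chance that X is at least 7.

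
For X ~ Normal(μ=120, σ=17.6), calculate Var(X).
309.7600

We have X ~ Normal(μ=120, σ=17.6).

For a Normal distribution with μ=120, σ=17.6:
Var(X) = 309.7600

The variance measures the spread of the distribution around the mean.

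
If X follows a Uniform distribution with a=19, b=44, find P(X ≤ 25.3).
0.252000

We have X ~ Uniform(a=19, b=44).

The CDF gives us P(X ≤ k).

Using the CDF:
P(X ≤ 25.3) = 0.252000

This means there's approximately a 25.2% chance that X is at most 25.3.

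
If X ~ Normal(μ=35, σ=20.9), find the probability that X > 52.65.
0.199196

We have X ~ Normal(μ=35, σ=20.9).

P(X > 52.65) = 1 - P(X ≤ 52.65)
                = 1 - F(52.65)
                = 1 - 0.800804
                = 0.199196

So there's approximately a 19.9% chance that X exceeds 52.65.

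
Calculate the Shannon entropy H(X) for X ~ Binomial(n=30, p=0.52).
2.4255 nats

We have X ~ Binomial(n=30, p=0.52).

The Shannon entropy measures the uncertainty or information content of the distribution.

For a Binomial distribution with n=30, p=0.52:
H(X) = 2.4255 nats

(In bits, this would be 3.4992 bits.)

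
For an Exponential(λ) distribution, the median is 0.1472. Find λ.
λ = 4.7089

For X ~ Exponential(λ), the CDF is F(x) = 1 - e^(-λx).
The median m satisfies F(m) = 0.5:
1 - e^(-λm) = 0.5
e^(-λm) = 0.5
λm = ln(2)
m = ln(2) / λ

Given m = 0.1472:
λ = ln(2) / 0.1472 = 0.693147 / 0.1472 = 4.7089

Verification: ln(2) / 4.7089 = 0.1472 ✓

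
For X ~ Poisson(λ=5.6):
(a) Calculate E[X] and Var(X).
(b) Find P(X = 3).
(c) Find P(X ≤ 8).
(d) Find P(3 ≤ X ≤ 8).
(a) E[X] = 5.6000, Var(X) = 5.6000
(b) P(X = 3) = 0.108234
(c) P(X ≤ 8) = 0.885678
(d) P(3 ≤ X ≤ 8) = 0.803289

We have X ~ Poisson(λ=5.6).

(a) Moments:
E[X] = 5.6000
Var(X) = 5.6000
σ = √Var(X) = 2.3664

(b) Point probability using PMF:
P(X = 3) = 0.108234

(c) Cumulative probability using CDF:
P(X ≤ 8) = F(8) = 0.885678

(d) Range probability:
P(3 ≤ X ≤ 8) = P(X ≤ 8) - P(X ≤ 2)
                   = F(8) - F(2)
                   = 0.885678 - 0.082388
                   = 0.803289

This means approximately 80.3% of outcomes fall in the interval [3, 8].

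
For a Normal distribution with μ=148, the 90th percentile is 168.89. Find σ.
σ = 16.3006

For X ~ Normal(μ, σ), the p-th percentile satisfies x = μ + z_p × σ,
where z_p = Φ⁻¹(p) is the standard normal quantile.

Step 1: z_{0.9} = Φ⁻¹(0.9) = 1.2816

Step 2: Solve for σ:
168.89 = 148 + 1.2816 × σ
σ = (168.89 - 148) / 1.2816
σ = 20.89 / 1.2816
σ = 16.3006

Verification: μ + z × σ = 148 + 1.2816 × 16.3006 = 168.89 ✓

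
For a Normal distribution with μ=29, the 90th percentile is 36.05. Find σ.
σ = 5.5011

For X ~ Normal(μ, σ), the p-th percentile satisfies x = μ + z_p × σ,
where z_p = Φ⁻¹(p) is the standard normal quantile.

Step 1: z_{0.9} = Φ⁻¹(0.9) = 1.2816

Step 2: Solve for σ:
36.05 = 29 + 1.2816 × σ
σ = (36.05 - 29) / 1.2816
σ = 7.05 / 1.2816
σ = 5.5011

Verification: μ + z × σ = 29 + 1.2816 × 5.5011 = 36.05 ✓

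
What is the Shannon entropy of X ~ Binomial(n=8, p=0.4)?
1.7403 nats

We have X ~ Binomial(n=8, p=0.4).

The Shannon entropy measures the uncertainty or information content of the distribution.

For a Binomial distribution with n=8, p=0.4:
H(X) = 1.7403 nats

(In bits, this would be 2.5107 bits.)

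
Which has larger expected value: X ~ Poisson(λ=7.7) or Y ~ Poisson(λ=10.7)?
Y has larger mean (10.7000 > 7.7000)

Compute the expected value for each distribution:

X ~ Poisson(λ=7.7):
E[X] = 7.7000

Y ~ Poisson(λ=10.7):
E[Y] = 10.7000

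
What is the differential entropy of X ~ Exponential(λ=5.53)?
-0.7102 nats

We have X ~ Exponential(λ=5.53).

The differential entropy measures the uncertainty or information content of the distribution.

For an Exponential distribution with λ=5.53:
h(X) = -0.7102 nats

(In bits, this would be -1.0246 bits.)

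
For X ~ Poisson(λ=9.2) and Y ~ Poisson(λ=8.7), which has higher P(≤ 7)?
Y has higher probability (P(Y ≤ 7) = 0.3602 > P(X ≤ 7) = 0.3010)

Compute P(≤ 7) for each distribution:

X ~ Poisson(λ=9.2):
P(X ≤ 7) = 0.3010

Y ~ Poisson(λ=8.7):
P(Y ≤ 7) = 0.3602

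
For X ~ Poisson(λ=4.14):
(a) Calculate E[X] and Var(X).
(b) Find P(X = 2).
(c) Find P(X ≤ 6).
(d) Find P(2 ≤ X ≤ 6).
(a) E[X] = 4.1400, Var(X) = 4.1400
(b) P(X = 2) = 0.136456
(c) P(X ≤ 6) = 0.874234
(d) P(2 ≤ X ≤ 6) = 0.792391

We have X ~ Poisson(λ=4.14).

(a) Moments:
E[X] = 4.1400
Var(X) = 4.1400
σ = √Var(X) = 2.0347

(b) Point probability using PMF:
P(X = 2) = 0.136456

(c) Cumulative probability using CDF:
P(X ≤ 6) = F(6) = 0.874234

(d) Range probability:
P(2 ≤ X ≤ 6) = P(X ≤ 6) - P(X ≤ 1)
                   = F(6) - F(1)
                   = 0.874234 - 0.081843
                   = 0.792391

This means approximately 79.2% of outcomes fall in the interval [2, 6].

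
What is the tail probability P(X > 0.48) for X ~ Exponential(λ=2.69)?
0.274941

We have X ~ Exponential(λ=2.69).

P(X > 0.48) = 1 - P(X ≤ 0.48)
                = 1 - F(0.48)
                = 1 - 0.725059
                = 0.274941

So there's approximately a 27.5% chance that X exceeds 0.48.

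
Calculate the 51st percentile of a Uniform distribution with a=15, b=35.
25.2000

We have X ~ Uniform(a=15, b=35).

We want to find x such that P(X ≤ x) = 0.51.

This is the 51st percentile, which means 51% of values fall below this point.

Using the inverse CDF (quantile function):
x = F⁻¹(0.51) = 25.2000

Verification: P(X ≤ 25.2000) = 0.51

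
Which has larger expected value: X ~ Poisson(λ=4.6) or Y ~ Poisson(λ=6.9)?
Y has larger mean (6.9000 > 4.6000)

Compute the expected value for each distribution:

X ~ Poisson(λ=4.6):
E[X] = 4.6000

Y ~ Poisson(λ=6.9):
E[Y] = 6.9000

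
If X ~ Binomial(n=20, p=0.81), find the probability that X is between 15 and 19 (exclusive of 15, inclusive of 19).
0.658145

We have X ~ Binomial(n=20, p=0.81).

To find P(15 < X ≤ 19), we use:
P(15 < X ≤ 19) = P(X ≤ 19) - P(X ≤ 15)
                 = F(19) - F(15)
                 = 0.985219 - 0.327074
                 = 0.658145

So there's approximately a 65.8% chance that X falls in this range.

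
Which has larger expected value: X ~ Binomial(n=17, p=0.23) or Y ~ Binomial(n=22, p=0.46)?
Y has larger mean (10.1200 > 3.9100)

Compute the expected value for each distribution:

X ~ Binomial(n=17, p=0.23):
E[X] = 3.9100

Y ~ Binomial(n=22, p=0.46):
E[Y] = 10.1200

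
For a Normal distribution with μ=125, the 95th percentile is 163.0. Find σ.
σ = 23.1024

For X ~ Normal(μ, σ), the p-th percentile satisfies x = μ + z_p × σ,
where z_p = Φ⁻¹(p) is the standard normal quantile.

Step 1: z_{0.95} = Φ⁻¹(0.95) = 1.6449

Step 2: Solve for σ:
163.0 = 125 + 1.6449 × σ
σ = (163.0 - 125) / 1.6449
σ = 38.00 / 1.6449
σ = 23.1024

Verification: μ + z × σ = 125 + 1.6449 × 23.1024 = 163.00 ✓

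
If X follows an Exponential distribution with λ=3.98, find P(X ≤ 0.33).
0.731096

We have X ~ Exponential(λ=3.98).

The CDF gives us P(X ≤ k).

Using the CDF:
P(X ≤ 0.33) = 0.731096

This means there's approximately a 73.1% chance that X is at most 0.33.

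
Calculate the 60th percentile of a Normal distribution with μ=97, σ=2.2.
97.5574

We have X ~ Normal(μ=97, σ=2.2).

We want to find x such that P(X ≤ x) = 0.6.

This is the 60th percentile, which means 60% of values fall below this point.

Using the inverse CDF (quantile function):
x = F⁻¹(0.6) = 97.5574

Verification: P(X ≤ 97.5574) = 0.6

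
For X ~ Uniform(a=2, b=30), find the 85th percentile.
25.8000

We have X ~ Uniform(a=2, b=30).

We want to find x such that P(X ≤ x) = 0.85.

This is the 85th percentile, which means 85% of values fall below this point.

Using the inverse CDF (quantile function):
x = F⁻¹(0.85) = 25.8000

Verification: P(X ≤ 25.8000) = 0.85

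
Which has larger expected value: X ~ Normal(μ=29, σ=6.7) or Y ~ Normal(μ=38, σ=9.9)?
Y has larger mean (38.0000 > 29.0000)

Compute the expected value for each distribution:

X ~ Normal(μ=29, σ=6.7):
E[X] = 29.0000

Y ~ Normal(μ=38, σ=9.9):
E[Y] = 38.0000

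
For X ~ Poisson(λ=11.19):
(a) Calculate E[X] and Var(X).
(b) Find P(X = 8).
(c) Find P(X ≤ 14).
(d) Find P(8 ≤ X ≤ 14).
(a) E[X] = 11.1900, Var(X) = 11.1900
(b) P(X = 8) = 0.084210
(c) P(X ≤ 14) = 0.839866
(d) P(8 ≤ X ≤ 14) = 0.708526

We have X ~ Poisson(λ=11.19).

(a) Moments:
E[X] = 11.1900
Var(X) = 11.1900
σ = √Var(X) = 3.3451

(b) Point probability using PMF:
P(X = 8) = 0.084210

(c) Cumulative probability using CDF:
P(X ≤ 14) = F(14) = 0.839866

(d) Range probability:
P(8 ≤ X ≤ 14) = P(X ≤ 14) - P(X ≤ 7)
                   = F(14) - F(7)
                   = 0.839866 - 0.131340
                   = 0.708526

This means approximately 70.9% of outcomes fall in the interval [8, 14].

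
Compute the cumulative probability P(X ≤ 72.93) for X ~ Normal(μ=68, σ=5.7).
0.806457

We have X ~ Normal(μ=68, σ=5.7).

The CDF gives us P(X ≤ k).

Using the CDF:
P(X ≤ 72.93) = 0.806457

This means there's approximately a 80.6% chance that X is at most 72.93.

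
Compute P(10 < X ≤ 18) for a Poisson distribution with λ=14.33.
0.708663

We have X ~ Poisson(λ=14.33).

To find P(10 < X ≤ 18), we use:
P(10 < X ≤ 18) = P(X ≤ 18) - P(X ≤ 10)
                 = F(18) - F(10)
                 = 0.863489 - 0.154826
                 = 0.708663

So there's approximately a 70.9% chance that X falls in this range.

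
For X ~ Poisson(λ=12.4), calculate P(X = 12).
0.113624

We have X ~ Poisson(λ=12.4).

For a Poisson distribution, the PMF gives us the probability of each outcome.

Using the PMF formula:
P(X = 12) = 0.113624

Rounded to 4 decimal places: 0.1136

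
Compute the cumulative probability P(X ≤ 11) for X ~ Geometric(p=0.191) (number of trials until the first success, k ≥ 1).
0.902852

We have X ~ Geometric(p=0.191) (number of trials until the first success, k ≥ 1).

The CDF gives us P(X ≤ k).

Using the CDF:
P(X ≤ 11) = 0.902852

This means there's approximately a 90.3% chance that X is at most 11.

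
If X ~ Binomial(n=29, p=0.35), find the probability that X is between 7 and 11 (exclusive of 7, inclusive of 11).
0.554295

We have X ~ Binomial(n=29, p=0.35).

To find P(7 < X ≤ 11), we use:
P(7 < X ≤ 11) = P(X ≤ 11) - P(X ≤ 7)
                 = F(11) - F(7)
                 = 0.704977 - 0.150682
                 = 0.554295

So there's approximately a 55.4% chance that X falls in this range.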